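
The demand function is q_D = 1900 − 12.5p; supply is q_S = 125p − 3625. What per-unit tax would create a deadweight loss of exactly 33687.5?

77

In inverse form: demand p = 152 − 0.08q, supply p = 29 + 0.008q.
Competitive equilibrium: 152 − 0.08q = 29 + 0.008q → q* = 1397.7273, p* = 40.1818.
A tax t gives Δq = t/0.088 and wedge t, so DWL = t²/0.176.
t²/0.176 = 33687.5 → t² = 5929 → t = 77.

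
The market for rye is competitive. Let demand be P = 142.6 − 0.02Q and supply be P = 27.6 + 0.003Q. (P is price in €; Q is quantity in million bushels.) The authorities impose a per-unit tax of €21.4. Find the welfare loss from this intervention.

Competitive equilibrium: 142.6 − 0.02Q = 27.6 + 0.003Q → Q* = 5000, P* = 42.6.
With the tax, the buyer price exceeds the seller price by 21.4: (142.6 − 0.02Q) − (27.6 + 0.003Q) = 21.4 → Q' = 4069.5652.
ΔQ = 5000 − 4069.5652 = 930.4348; the wedge equals the tax, 21.4.
DWL = ½ × 930.4348 × 21.4 = €9955.65 million.

€9955.65 million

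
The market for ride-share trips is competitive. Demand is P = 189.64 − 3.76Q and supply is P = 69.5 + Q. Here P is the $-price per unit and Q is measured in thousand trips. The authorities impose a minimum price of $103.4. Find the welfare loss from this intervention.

$12.63 thousand

Competitive equilibrium: 189.64 − 3.76Q = 69.5 + Q → Q* = 25.2395, P* = 94.7395.
At the floor P = 103.4, quantity demanded = (189.64 − 103.4)/3.76 = 22.9362.
Sellers' marginal cost at Q' = 22.9362: 69.5 + 1·22.9362 = 92.4362.
ΔQ = 25.2395 − 22.9362 = 2.3033; wedge = 103.4 − 92.4362 = 10.9638.
The triangle = ½ × 2.3033 × 10.9638 = $12.63 thousand.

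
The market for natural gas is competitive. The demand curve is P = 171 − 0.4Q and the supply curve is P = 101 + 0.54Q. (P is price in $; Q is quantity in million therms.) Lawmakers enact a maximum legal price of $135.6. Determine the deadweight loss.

$50.78 million

Competitive equilibrium: 171 − 0.4Q = 101 + 0.54Q → Q* = 74.4681, P* = 141.2128.
At the ceiling P = 135.6, quantity supplied = (135.6 − 101)/0.54 = 64.0741.
Willingness to pay at Q' = 64.0741: 171 − 0.4·64.0741 = 145.3704.
ΔQ = 74.4681 − 64.0741 = 10.394; wedge = 145.3704 − 135.6 = 9.7704.
Deadweight loss = ½ × 10.394 × 9.7704 = $50.78 million.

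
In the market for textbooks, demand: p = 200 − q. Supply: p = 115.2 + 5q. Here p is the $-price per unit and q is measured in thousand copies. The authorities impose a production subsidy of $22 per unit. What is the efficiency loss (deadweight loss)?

Competitive equilibrium: 200 − q = 115.2 + 5q → q* = 14.1333, p* = 185.8667.
The subsidy lowers effective supply by 22: p = 93.2 + 5q.
New quantity: 200 − q = 93.2 + 5q → q' = 17.8.
Overproduction Δq = 17.8 − 14.1333 = 3.6667; wedge = subsidy = 22.
The triangle = ½ × 3.6667 × 22 = $40.33 thousand.

$40.33 thousand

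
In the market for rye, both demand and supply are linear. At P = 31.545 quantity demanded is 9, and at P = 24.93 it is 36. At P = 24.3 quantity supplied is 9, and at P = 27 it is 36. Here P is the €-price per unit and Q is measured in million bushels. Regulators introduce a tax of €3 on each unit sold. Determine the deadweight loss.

€13.04 million

Demand slope = (24.93 − 31.545)/(36 − 9) = −0.245, so P = 33.75 − 0.245Q.
Supply slope = (27 − 24.3)/(36 − 9) = 0.1, so P = 23.4 + 0.1Q.
Competitive equilibrium: 33.75 − 0.245Q = 23.4 + 0.1Q → Q* = 30, P* = 26.4.
With the tax, the buyer price exceeds the seller price by 3: (33.75 − 0.245Q) − (23.4 + 0.1Q) = 3 → Q' = 21.3043.
ΔQ = 30 − 21.3043 = 8.6957; the wedge equals the tax, 3.
Deadweight loss = ½ × 8.6957 × 3 = €13.04 million.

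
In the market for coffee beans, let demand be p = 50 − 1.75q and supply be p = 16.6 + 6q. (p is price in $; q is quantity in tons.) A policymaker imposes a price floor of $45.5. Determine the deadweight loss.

$11.71

Competitive equilibrium: 50 − 1.75q = 16.6 + 6q → q* = 4.3097, p* = 42.4581.
At the floor p = 45.5, quantity demanded = (50 − 45.5)/1.75 = 2.5714.
Sellers' marginal cost at q' = 2.5714: 16.6 + 6·2.5714 = 32.0284.
Δq = 4.3097 − 2.5714 = 1.7383; wedge = 45.5 − 32.0284 = 13.4716.
The triangle = ½ × 1.7383 × 13.4716 = $11.71.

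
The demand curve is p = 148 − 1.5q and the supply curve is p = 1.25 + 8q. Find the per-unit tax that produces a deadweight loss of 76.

Competitive equilibrium: 148 − 1.5q = 1.25 + 8q → q* = 15.4474, p* = 124.8289.
A tax t gives Δq = t/9.5 and wedge t, so DWL = t²/19.
t²/19 = 76 → t² = 1444 → t = 38.

38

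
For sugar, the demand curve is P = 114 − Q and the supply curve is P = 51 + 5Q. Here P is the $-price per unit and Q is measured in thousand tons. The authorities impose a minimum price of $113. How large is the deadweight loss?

$270.75 thousand

Competitive equilibrium: 114 − Q = 51 + 5Q → Q* = 10.5, P* = 103.5.
At the floor P = 113, quantity demanded = (114 − 113)/1 = 1.
Sellers' marginal cost at Q' = 1: 51 + 5·1 = 56.
ΔQ = 10.5 − 1 = 9.5; wedge = 113 − 56 = 57.
The triangle = ½ × 9.5 × 57 = $270.75 thousand.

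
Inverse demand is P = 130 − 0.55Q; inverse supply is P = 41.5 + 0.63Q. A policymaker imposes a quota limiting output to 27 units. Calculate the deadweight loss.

1359.36

Competitive equilibrium: 130 − 0.55Q = 41.5 + 0.63Q → Q* = 75, P* = 88.75.
At Q = 27: demand price = 130 − 0.55·27 = 115.15; supply price = 41.5 + 0.63·27 = 58.51.
ΔQ = 75 − 27 = 48; wedge = 115.15 − 58.51 = 56.64.
The triangle = ½ × 48 × 56.64 = 1359.36.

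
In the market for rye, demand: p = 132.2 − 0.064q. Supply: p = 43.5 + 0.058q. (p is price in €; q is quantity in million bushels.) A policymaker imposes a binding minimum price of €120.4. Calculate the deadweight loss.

Competitive equilibrium: 132.2 − 0.064q = 43.5 + 0.058q → q* = 727.04918, p* = 85.66885.
At the floor p = 120.4, quantity demanded = (132.2 − 120.4)/0.064 = 184.375.
Sellers' marginal cost at q' = 184.375: 43.5 + 0.058·184.375 = 54.19375.
Δq = 727.04918 − 184.375 = 542.67418; wedge = 120.4 − 54.19375 = 66.20625.
DWL = ½ × 542.67418 × 66.20625 = €17964.21 million.

€17964.21 million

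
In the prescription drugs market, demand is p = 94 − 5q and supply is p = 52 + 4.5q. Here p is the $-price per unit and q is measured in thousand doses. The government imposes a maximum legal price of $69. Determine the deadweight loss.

$1.97 thousand

Competitive equilibrium: 94 − 5q = 52 + 4.5q → q* = 4.4211, p* = 71.8947.
At the ceiling p = 69, quantity supplied = (69 − 52)/4.5 = 3.7778.
Willingness to pay at q' = 3.7778: 94 − 5·3.7778 = 75.111.
Δq = 4.4211 − 3.7778 = 0.6433; wedge = 75.111 − 69 = 6.111.
DWL = ½ × 0.6433 × 6.111 = $1.97 thousand.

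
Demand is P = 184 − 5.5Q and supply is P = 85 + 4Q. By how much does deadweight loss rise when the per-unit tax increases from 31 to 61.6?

Competitive equilibrium: 184 − 5.5Q = 85 + 4Q → Q* = 10.4211, P* = 126.6842.
For a per-unit tax t: ΔQ = t/9.5, so DWL = ½·t·(t/9.5) = t²/19.
At t = 31: DWL = 50.5789. At t = 61.6: DWL = 199.7137.
Increase = 199.7137 − 50.5789 = 149.13.

149.13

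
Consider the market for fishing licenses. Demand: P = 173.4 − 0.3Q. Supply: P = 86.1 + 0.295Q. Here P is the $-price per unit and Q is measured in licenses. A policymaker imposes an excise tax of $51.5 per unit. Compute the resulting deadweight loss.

Competitive equilibrium: 173.4 − 0.3Q = 86.1 + 0.295Q → Q* = 146.7227, P* = 129.3832.
With the tax, the buyer price exceeds the seller price by 51.5: (173.4 − 0.3Q) − (86.1 + 0.295Q) = 51.5 → Q' = 60.1681.
ΔQ = 146.7227 − 60.1681 = 86.5546; the wedge equals the tax, 51.5.
The triangle = ½ × 86.5546 × 51.5 = $2228.78.

$2228.78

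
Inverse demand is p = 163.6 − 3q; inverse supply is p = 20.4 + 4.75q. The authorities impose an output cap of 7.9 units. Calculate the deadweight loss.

Competitive equilibrium: 163.6 − 3q = 20.4 + 4.75q → q* = 18.4774, p* = 108.1677.
At q = 7.9: demand price = 163.6 − 3·7.9 = 139.9; supply price = 20.4 + 4.75·7.9 = 57.925.
Δq = 18.4774 − 7.9 = 10.5774; wedge = 139.9 − 57.925 = 81.975.
Welfare loss = ½ × 10.5774 × 81.975 = 433.54.

433.54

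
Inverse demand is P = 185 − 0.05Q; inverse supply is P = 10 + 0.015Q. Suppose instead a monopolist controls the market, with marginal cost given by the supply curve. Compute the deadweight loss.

Competitive equilibrium: 185 − 0.05Q = 10 + 0.015Q → Q* = 2692.30769, P* = 50.38462.
Marginal revenue: MR = 185 − 0.1Q. Set MR = MC: 185 − 0.1Q = 10 + 0.015Q → Q_m = 1521.73913.
Price P_m = 185 − 0.05·1521.73913 = 108.91304; MC(Q_m) = 10 + 0.015·1521.73913 = 32.82609.
Competitive Q* = 2692.30769, so ΔQ = 1170.56856; wedge = 108.91304 − 32.82609 = 76.08695.
DWL = ½ × 1170.56856 × 76.08695 = 44532.50.

44532.50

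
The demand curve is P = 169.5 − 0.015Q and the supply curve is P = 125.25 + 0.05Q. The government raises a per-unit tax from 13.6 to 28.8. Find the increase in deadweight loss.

Competitive equilibrium: 169.5 − 0.015Q = 125.25 + 0.05Q → Q* = 680.7692, P* = 159.2885.
For a per-unit tax t: ΔQ = t/0.065, so DWL = ½·t·(t/0.065) = t²/0.13.
At t = 13.6: DWL = 1422.769. At t = 28.8: DWL = 6380.308.
Increase = 6380.308 − 1422.769 = 4957.54.

4957.54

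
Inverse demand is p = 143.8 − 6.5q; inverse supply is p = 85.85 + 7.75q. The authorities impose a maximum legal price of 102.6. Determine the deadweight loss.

Competitive equilibrium: 143.8 − 6.5q = 85.85 + 7.75q → q* = 4.0667, p* = 117.3667.
At the ceiling p = 102.6, quantity supplied = (102.6 − 85.85)/7.75 = 2.1613.
Willingness to pay at q' = 2.1613: 143.8 − 6.5·2.1613 = 129.7516.
Δq = 4.0667 − 2.1613 = 1.9054; wedge = 129.7516 − 102.6 = 27.1516.
Welfare loss = ½ × 1.9054 × 27.1516 = 25.87.

25.87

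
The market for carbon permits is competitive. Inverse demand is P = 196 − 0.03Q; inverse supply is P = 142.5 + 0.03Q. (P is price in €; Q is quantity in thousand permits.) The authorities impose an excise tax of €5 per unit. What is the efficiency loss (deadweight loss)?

Competitive equilibrium: 196 − 0.03Q = 142.5 + 0.03Q → Q* = 891.6667, P* = 169.25.
With the tax, the buyer price exceeds the seller price by 5: (196 − 0.03Q) − (142.5 + 0.03Q) = 5 → Q' = 808.3333.
ΔQ = 891.6667 − 808.3333 = 83.3334; the wedge equals the tax, 5.
The triangle = ½ × 83.3334 × 5 = €208.33 thousand.

€208.33 thousand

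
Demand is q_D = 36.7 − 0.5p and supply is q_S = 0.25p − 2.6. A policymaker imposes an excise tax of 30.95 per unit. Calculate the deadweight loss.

79.83

In inverse form: demand p = 73.4 − 2q, supply p = 10.4 + 4q.
Competitive equilibrium: 73.4 − 2q = 10.4 + 4q → q* = 10.5, p* = 52.4.
With the tax, the buyer price exceeds the seller price by 30.95: (73.4 − 2q) − (10.4 + 4q) = 30.95 → q' = 5.34167.
Δq = 10.5 − 5.34167 = 5.15833; the wedge equals the tax, 30.95.
Welfare loss = ½ × 5.15833 × 30.95 = 79.83.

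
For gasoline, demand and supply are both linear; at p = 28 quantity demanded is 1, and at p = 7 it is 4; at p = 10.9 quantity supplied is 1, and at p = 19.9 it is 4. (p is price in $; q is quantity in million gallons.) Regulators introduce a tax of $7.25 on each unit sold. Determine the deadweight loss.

Demand slope = (7 − 28)/(4 − 1) = −7, so p = 35 − 7q.
Supply slope = (19.9 − 10.9)/(4 − 1) = 3, so p = 7.9 + 3q.
Competitive equilibrium: 35 − 7q = 7.9 + 3q → q* = 2.71, p* = 16.03.
With the tax, the buyer price exceeds the seller price by 7.25: (35 − 7q) − (7.9 + 3q) = 7.25 → q' = 1.985.
Δq = 2.71 − 1.985 = 0.725; the wedge equals the tax, 7.25.
Deadweight loss = ½ × 0.725 × 7.25 = $2.63 million.

$2.63 million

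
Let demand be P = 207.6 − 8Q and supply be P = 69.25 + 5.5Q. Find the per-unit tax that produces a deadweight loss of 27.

Competitive equilibrium: 207.6 − 8Q = 69.25 + 5.5Q → Q* = 10.2481, P* = 125.6148.
A tax t gives ΔQ = t/13.5 and wedge t, so DWL = t²/27.
t²/27 = 27 → t² = 729 → t = 27.

27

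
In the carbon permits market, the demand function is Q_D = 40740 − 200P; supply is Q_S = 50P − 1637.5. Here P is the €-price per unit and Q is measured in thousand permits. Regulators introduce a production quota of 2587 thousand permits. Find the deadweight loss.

In inverse form: demand P = 203.7 − 0.005Q, supply P = 32.75 + 0.02Q.
Competitive equilibrium: 203.7 − 0.005Q = 32.75 + 0.02Q → Q* = 6838, P* = 169.51.
At Q = 2587: demand price = 203.7 − 0.005·2587 = 190.765; supply price = 32.75 + 0.02·2587 = 84.49.
ΔQ = 6838 − 2587 = 4251; wedge = 190.765 − 84.49 = 106.275.
DWL = ½ × 4251 × 106.275 = €225887.51 thousand.

€225887.51 thousand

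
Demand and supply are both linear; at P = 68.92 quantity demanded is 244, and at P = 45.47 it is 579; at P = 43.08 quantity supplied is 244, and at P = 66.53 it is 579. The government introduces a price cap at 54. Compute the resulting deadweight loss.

Demand slope = (45.47 − 68.92)/(579 − 244) = −0.07, so P = 86 − 0.07Q.
Supply slope = (66.53 − 43.08)/(579 − 244) = 0.07, so P = 26 + 0.07Q.
Competitive equilibrium: 86 − 0.07Q = 26 + 0.07Q → Q* = 428.5714, P* = 56.
At the ceiling P = 54, quantity supplied = (54 − 26)/0.07 = 400.
Willingness to pay at Q' = 400: 86 − 0.07·400 = 58.
ΔQ = 428.5714 − 400 = 28.5714; wedge = 58 − 54 = 4.
Welfare loss = ½ × 28.5714 × 4 = 57.14.

57.14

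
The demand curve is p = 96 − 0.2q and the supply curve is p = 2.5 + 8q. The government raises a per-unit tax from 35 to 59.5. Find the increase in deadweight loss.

141.17

Competitive equilibrium: 96 − 0.2q = 2.5 + 8q → q* = 11.4024, p* = 93.7195.
For a per-unit tax t: Δq = t/8.2, so DWL = ½·t·(t/8.2) = t²/16.4.
At t = 35: DWL = 74.695. At t = 59.5: DWL = 215.869.
Increase = 215.869 − 74.695 = 141.17.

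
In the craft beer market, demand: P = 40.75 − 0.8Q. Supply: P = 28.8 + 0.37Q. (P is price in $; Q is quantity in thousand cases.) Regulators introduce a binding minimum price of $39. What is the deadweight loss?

Competitive equilibrium: 40.75 − 0.8Q = 28.8 + 0.37Q → Q* = 10.2137, P* = 32.5791.
At the floor P = 39, quantity demanded = (40.75 − 39)/0.8 = 2.1875.
Sellers' marginal cost at Q' = 2.1875: 28.8 + 0.37·2.1875 = 29.6094.
ΔQ = 10.2137 − 2.1875 = 8.0262; wedge = 39 − 29.6094 = 9.3906.
DWL = ½ × 8.0262 × 9.3906 = $37.69 thousand.

$37.69 thousand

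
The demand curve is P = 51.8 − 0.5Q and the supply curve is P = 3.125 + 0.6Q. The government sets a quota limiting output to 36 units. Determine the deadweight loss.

Competitive equilibrium: 51.8 − 0.5Q = 3.125 + 0.6Q → Q* = 44.25, P* = 29.675.
At Q = 36: demand price = 51.8 − 0.5·36 = 33.8; supply price = 3.125 + 0.6·36 = 24.725.
ΔQ = 44.25 − 36 = 8.25; wedge = 33.8 − 24.725 = 9.075.
The triangle = ½ × 8.25 × 9.075 = 37.43.

37.43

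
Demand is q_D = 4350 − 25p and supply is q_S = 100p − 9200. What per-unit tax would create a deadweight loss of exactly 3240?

In inverse form: demand p = 174 − 0.04q, supply p = 92 + 0.01q.
Competitive equilibrium: 174 − 0.04q = 92 + 0.01q → q* = 1640, p* = 108.4.
A tax t gives Δq = t/0.05 and wedge t, so DWL = t²/0.1.
t²/0.1 = 3240 → t² = 324 → t = 18.

18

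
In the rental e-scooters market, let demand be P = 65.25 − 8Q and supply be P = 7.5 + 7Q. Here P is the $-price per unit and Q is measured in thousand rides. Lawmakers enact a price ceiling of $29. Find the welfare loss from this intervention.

$4.55 thousand

Competitive equilibrium: 65.25 − 8Q = 7.5 + 7Q → Q* = 3.85, P* = 34.45.
At the ceiling P = 29, quantity supplied = (29 − 7.5)/7 = 3.0714.
Willingness to pay at Q' = 3.0714: 65.25 − 8·3.0714 = 40.6788.
ΔQ = 3.85 − 3.0714 = 0.7786; wedge = 40.6788 − 29 = 11.6788.
Welfare loss = ½ × 0.7786 × 11.6788 = $4.55 thousand.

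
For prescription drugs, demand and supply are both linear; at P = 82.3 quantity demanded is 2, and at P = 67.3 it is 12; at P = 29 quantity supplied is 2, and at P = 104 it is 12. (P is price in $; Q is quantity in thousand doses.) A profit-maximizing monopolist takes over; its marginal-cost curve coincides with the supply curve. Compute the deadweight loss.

Demand slope = (67.3 − 82.3)/(12 − 2) = −1.5, so P = 85.3 − 1.5Q.
Supply slope = (104 − 29)/(12 − 2) = 7.5, so P = 14 + 7.5Q.
Competitive equilibrium: 85.3 − 1.5Q = 14 + 7.5Q → Q* = 7.9222, P* = 73.4167.
Marginal revenue: MR = 85.3 − 3Q. Set MR = MC: 85.3 − 3Q = 14 + 7.5Q → Q_m = 6.7905.
Price P_m = 85.3 − 1.5·6.7905 = 75.1143; MC(Q_m) = 14 + 7.5·6.7905 = 64.9288.
Competitive Q* = 7.9222, so ΔQ = 1.1317; wedge = 75.1143 − 64.9288 = 10.1855.
The triangle = ½ × 1.1317 × 10.1855 = $5.76 thousand.

$5.76 thousand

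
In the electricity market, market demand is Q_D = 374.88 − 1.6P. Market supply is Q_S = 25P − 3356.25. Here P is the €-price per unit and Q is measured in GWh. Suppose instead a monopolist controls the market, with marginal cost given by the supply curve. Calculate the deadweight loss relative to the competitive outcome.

In inverse form: demand P = 234.3 − 0.625Q, supply P = 134.25 + 0.04Q.
Competitive equilibrium: 234.3 − 0.625Q = 134.25 + 0.04Q → Q* = 150.4511, P* = 140.268.
Marginal revenue: MR = 234.3 − 1.25Q. Set MR = MC: 234.3 − 1.25Q = 134.25 + 0.04Q → Q_m = 77.5581.
Price P_m = 234.3 − 0.625·77.5581 = 185.8262; MC(Q_m) = 134.25 + 0.04·77.5581 = 137.3523.
Competitive Q* = 150.4511, so ΔQ = 72.893; wedge = 185.8262 − 137.3523 = 48.4739.
Welfare loss = ½ × 72.893 × 48.4739 = €1766.70.

€1766.70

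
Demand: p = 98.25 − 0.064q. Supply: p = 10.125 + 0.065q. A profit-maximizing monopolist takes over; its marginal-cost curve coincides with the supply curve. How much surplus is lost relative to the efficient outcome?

3309.97

Competitive equilibrium: 98.25 − 0.064q = 10.125 + 0.065q → q* = 683.1395, p* = 54.5291.
Marginal revenue: MR = 98.25 − 0.128q. Set MR = MC: 98.25 − 0.128q = 10.125 + 0.065q → q_m = 456.6062.
Price p_m = 98.25 − 0.064·456.6062 = 69.0272; MC(q_m) = 10.125 + 0.065·456.6062 = 39.8044.
Competitive q* = 683.1395, so Δq = 226.5333; wedge = 69.0272 − 39.8044 = 29.2228.
Welfare loss = ½ × 226.5333 × 29.2228 = 3309.97.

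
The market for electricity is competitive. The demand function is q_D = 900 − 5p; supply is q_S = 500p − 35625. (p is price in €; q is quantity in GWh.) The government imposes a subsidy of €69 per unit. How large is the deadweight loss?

In inverse form: demand p = 180 − 0.2q, supply p = 71.25 + 0.002q.
Competitive equilibrium: 180 − 0.2q = 71.25 + 0.002q → q* = 538.3663, p* = 72.3267.
The subsidy lowers effective supply by 69: p = 2.25 + 0.002q.
New quantity: 180 − 0.2q = 2.25 + 0.002q → q' = 879.9505.
Overproduction Δq = 879.9505 − 538.3663 = 341.5842; wedge = subsidy = 69.
Welfare loss = ½ × 341.5842 × 69 = €11784.65.

€11784.65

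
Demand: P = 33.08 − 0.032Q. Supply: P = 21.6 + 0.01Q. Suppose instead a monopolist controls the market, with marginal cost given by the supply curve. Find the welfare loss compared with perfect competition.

Competitive equilibrium: 33.08 − 0.032Q = 21.6 + 0.01Q → Q* = 273.3333, P* = 24.3333.
Marginal revenue: MR = 33.08 − 0.064Q. Set MR = MC: 33.08 − 0.064Q = 21.6 + 0.01Q → Q_m = 155.1351.
Price P_m = 33.08 − 0.032·155.1351 = 28.1157; MC(Q_m) = 21.6 + 0.01·155.1351 = 23.1514.
Competitive Q* = 273.3333, so ΔQ = 118.1982; wedge = 28.1157 − 23.1514 = 4.9643.
The triangle = ½ × 118.1982 × 4.9643 = 293.39.

293.39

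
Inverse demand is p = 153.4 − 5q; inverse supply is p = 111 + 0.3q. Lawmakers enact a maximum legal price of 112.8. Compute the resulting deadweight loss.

Competitive equilibrium: 153.4 − 5q = 111 + 0.3q → q* = 8, p* = 113.4.
At the ceiling p = 112.8, quantity supplied = (112.8 − 111)/0.3 = 6.
Willingness to pay at q' = 6: 153.4 − 5·6 = 123.4.
Δq = 8 − 6 = 2; wedge = 123.4 − 112.8 = 10.6.
DWL = ½ × 2 × 10.6 = 10.60.

10.60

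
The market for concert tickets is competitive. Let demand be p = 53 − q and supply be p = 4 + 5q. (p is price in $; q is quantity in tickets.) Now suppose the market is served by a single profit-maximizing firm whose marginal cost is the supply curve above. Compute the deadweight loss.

Competitive equilibrium: 53 − q = 4 + 5q → q* = 8.1667, p* = 44.8333.
Marginal revenue: MR = 53 − 2q. Set MR = MC: 53 − 2q = 4 + 5q → q_m = 7.
Price p_m = 53 − 1·7 = 46; MC(q_m) = 4 + 5·7 = 39.
Competitive q* = 8.1667, so Δq = 1.1667; wedge = 46 − 39 = 7.
DWL = ½ × 1.1667 × 7 = $4.08.

$4.08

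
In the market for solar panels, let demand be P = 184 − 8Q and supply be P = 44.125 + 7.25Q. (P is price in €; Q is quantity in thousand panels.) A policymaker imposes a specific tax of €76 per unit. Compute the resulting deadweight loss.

€189.38 thousand

Competitive equilibrium: 184 − 8Q = 44.125 + 7.25Q → Q* = 9.1721, P* = 110.623.
With the tax, the buyer price exceeds the seller price by 76: (184 − 8Q) − (44.125 + 7.25Q) = 76 → Q' = 4.1885.
ΔQ = 9.1721 − 4.1885 = 4.9836; the wedge equals the tax, 76.
The triangle = ½ × 4.9836 × 76 = €189.38 thousand.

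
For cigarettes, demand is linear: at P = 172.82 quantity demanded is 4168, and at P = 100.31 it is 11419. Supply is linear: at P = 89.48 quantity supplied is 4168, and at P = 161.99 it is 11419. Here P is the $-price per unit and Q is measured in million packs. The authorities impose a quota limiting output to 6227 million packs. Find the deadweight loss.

Demand slope = (100.31 − 172.82)/(11419 − 4168) = −0.01, so P = 214.5 − 0.01Q.
Supply slope = (161.99 − 89.48)/(11419 − 4168) = 0.01, so P = 47.8 + 0.01Q.
Competitive equilibrium: 214.5 − 0.01Q = 47.8 + 0.01Q → Q* = 8335, P* = 131.15.
At Q = 6227: demand price = 214.5 − 0.01·6227 = 152.23; supply price = 47.8 + 0.01·6227 = 110.07.
ΔQ = 8335 − 6227 = 2108; wedge = 152.23 − 110.07 = 42.16.
Welfare loss = ½ × 2108 × 42.16 = $44436.64 million.

$44436.64 million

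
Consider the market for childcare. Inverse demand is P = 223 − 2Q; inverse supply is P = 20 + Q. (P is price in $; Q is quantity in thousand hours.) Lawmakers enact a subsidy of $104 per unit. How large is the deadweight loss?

$1802.67 thousand

Competitive equilibrium: 223 − 2Q = 20 + Q → Q* = 67.66667, P* = 87.66667.
The subsidy lowers effective supply by 104: P = Q − 84.
New quantity: 223 − 2Q = Q − 84 → Q' = 102.33333.
Overproduction ΔQ = 102.33333 − 67.66667 = 34.66666; wedge = subsidy = 104.
The triangle = ½ × 34.66666 × 104 = $1802.67 thousand.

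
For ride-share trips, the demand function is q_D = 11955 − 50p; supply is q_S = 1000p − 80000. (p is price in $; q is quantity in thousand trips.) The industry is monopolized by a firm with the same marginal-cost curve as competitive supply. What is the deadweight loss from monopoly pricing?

$143411.29 thousand

In inverse form: demand p = 239.1 − 0.02q, supply p = 80 + 0.001q.
Competitive equilibrium: 239.1 − 0.02q = 80 + 0.001q → q* = 7576.190476, p* = 87.57619.
Marginal revenue: MR = 239.1 − 0.04q. Set MR = MC: 239.1 − 0.04q = 80 + 0.001q → q_m = 3880.487805.
Price p_m = 239.1 − 0.02·3880.487805 = 161.490244; MC(q_m) = 80 + 0.001·3880.487805 = 83.880488.
Competitive q* = 7576.190476, so Δq = 3695.702671; wedge = 161.490244 − 83.880488 = 77.609756.
The triangle = ½ × 3695.702671 × 77.609756 = $143411.29 thousand.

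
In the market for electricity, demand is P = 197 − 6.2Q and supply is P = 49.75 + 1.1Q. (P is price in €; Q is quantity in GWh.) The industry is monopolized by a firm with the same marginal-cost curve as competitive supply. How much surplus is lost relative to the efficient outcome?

Competitive equilibrium: 197 − 6.2Q = 49.75 + 1.1Q → Q* = 20.1712, P* = 71.9384.
Marginal revenue: MR = 197 − 12.4Q. Set MR = MC: 197 − 12.4Q = 49.75 + 1.1Q → Q_m = 10.9074.
Price P_m = 197 − 6.2·10.9074 = 129.3741; MC(Q_m) = 49.75 + 1.1·10.9074 = 61.7481.
Competitive Q* = 20.1712, so ΔQ = 9.2638; wedge = 129.3741 − 61.7481 = 67.626.
The triangle = ½ × 9.2638 × 67.626 = €313.24.

€313.24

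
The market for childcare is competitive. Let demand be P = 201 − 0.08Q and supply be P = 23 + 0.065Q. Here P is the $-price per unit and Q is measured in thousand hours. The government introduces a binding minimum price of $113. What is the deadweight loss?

$1180.17 thousand

Competitive equilibrium: 201 − 0.08Q = 23 + 0.065Q → Q* = 1227.5862, P* = 102.7931.
At the floor P = 113, quantity demanded = (201 − 113)/0.08 = 1100.
Sellers' marginal cost at Q' = 1100: 23 + 0.065·1100 = 94.5.
ΔQ = 1227.5862 − 1100 = 127.5862; wedge = 113 − 94.5 = 18.5.
Deadweight loss = ½ × 127.5862 × 18.5 = $1180.17 thousand.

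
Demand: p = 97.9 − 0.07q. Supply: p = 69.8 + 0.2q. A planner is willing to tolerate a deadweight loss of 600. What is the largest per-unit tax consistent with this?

18

Competitive equilibrium: 97.9 − 0.07q = 69.8 + 0.2q → q* = 104.0741, p* = 90.6148.
A tax t gives Δq = t/0.27 and wedge t, so DWL = t²/0.54.
t²/0.54 = 600 → t² = 324 → t = 18.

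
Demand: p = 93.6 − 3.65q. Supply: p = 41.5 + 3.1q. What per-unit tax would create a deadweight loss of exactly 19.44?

16.2

Competitive equilibrium: 93.6 − 3.65q = 41.5 + 3.1q → q* = 7.7185, p* = 65.4274.
A tax t gives Δq = t/6.75 and wedge t, so DWL = t²/13.5.
t²/13.5 = 19.44 → t² = 262.44 → t = 16.2.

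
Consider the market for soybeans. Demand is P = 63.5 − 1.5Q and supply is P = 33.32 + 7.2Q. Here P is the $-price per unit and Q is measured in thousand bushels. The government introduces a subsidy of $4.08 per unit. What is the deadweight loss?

Competitive equilibrium: 63.5 − 1.5Q = 33.32 + 7.2Q → Q* = 3.469, P* = 58.2966.
The subsidy lowers effective supply by 4.08: P = 29.24 + 7.2Q.
New quantity: 63.5 − 1.5Q = 29.24 + 7.2Q → Q' = 3.9379.
Overproduction ΔQ = 3.9379 − 3.469 = 0.4689; wedge = subsidy = 4.08.
DWL = ½ × 0.4689 × 4.08 = $0.96 thousand.

$0.96 thousand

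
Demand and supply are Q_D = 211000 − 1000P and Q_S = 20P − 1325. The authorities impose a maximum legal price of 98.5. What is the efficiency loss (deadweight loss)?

In inverse form: demand P = 211 − 0.001Q, supply P = 66.25 + 0.05Q.
Competitive equilibrium: 211 − 0.001Q = 66.25 + 0.05Q → Q* = 2838.2353, P* = 208.1618.
At the ceiling P = 98.5, quantity supplied = (98.5 − 66.25)/0.05 = 645.
Willingness to pay at Q' = 645: 211 − 0.001·645 = 210.355.
ΔQ = 2838.2353 − 645 = 2193.2353; wedge = 210.355 − 98.5 = 111.855.
Deadweight loss = ½ × 2193.2353 × 111.855 = 122662.17.

122662.17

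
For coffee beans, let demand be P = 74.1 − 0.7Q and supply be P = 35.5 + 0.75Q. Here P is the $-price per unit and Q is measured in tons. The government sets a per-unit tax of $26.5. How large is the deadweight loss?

$242.16

Competitive equilibrium: 74.1 − 0.7Q = 35.5 + 0.75Q → Q* = 26.6207, P* = 55.4655.
With the tax, the buyer price exceeds the seller price by 26.5: (74.1 − 0.7Q) − (35.5 + 0.75Q) = 26.5 → Q' = 8.3448.
ΔQ = 26.6207 − 8.3448 = 18.2759; the wedge equals the tax, 26.5.
The triangle = ½ × 18.2759 × 26.5 = $242.16.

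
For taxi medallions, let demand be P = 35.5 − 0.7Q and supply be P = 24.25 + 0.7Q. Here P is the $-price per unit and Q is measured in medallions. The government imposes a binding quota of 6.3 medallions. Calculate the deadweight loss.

Competitive equilibrium: 35.5 − 0.7Q = 24.25 + 0.7Q → Q* = 8.0357, P* = 29.875.
At Q = 6.3: demand price = 35.5 − 0.7·6.3 = 31.09; supply price = 24.25 + 0.7·6.3 = 28.66.
ΔQ = 8.0357 − 6.3 = 1.7357; wedge = 31.09 − 28.66 = 2.43.
Deadweight loss = ½ × 1.7357 × 2.43 = $2.11.

$2.11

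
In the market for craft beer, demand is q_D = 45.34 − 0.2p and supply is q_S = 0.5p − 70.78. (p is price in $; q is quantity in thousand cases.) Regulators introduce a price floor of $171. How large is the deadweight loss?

$3.66 thousand

In inverse form: demand p = 226.7 − 5q, supply p = 141.56 + 2q.
Competitive equilibrium: 226.7 − 5q = 141.56 + 2q → q* = 12.1629, p* = 165.8857.
At the floor p = 171, quantity demanded = (226.7 − 171)/5 = 11.14.
Sellers' marginal cost at q' = 11.14: 141.56 + 2·11.14 = 163.84.
Δq = 12.1629 − 11.14 = 1.0229; wedge = 171 − 163.84 = 7.16.
Deadweight loss = ½ × 1.0229 × 7.16 = $3.66 thousand.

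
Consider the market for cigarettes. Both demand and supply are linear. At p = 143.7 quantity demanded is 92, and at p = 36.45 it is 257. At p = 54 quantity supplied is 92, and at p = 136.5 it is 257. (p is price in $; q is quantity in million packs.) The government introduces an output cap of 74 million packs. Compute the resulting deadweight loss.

Demand slope = (36.45 − 143.7)/(257 − 92) = −0.65, so p = 203.5 − 0.65q.
Supply slope = (136.5 − 54)/(257 − 92) = 0.5, so p = 8 + 0.5q.
Competitive equilibrium: 203.5 − 0.65q = 8 + 0.5q → q* = 170, p* = 93.
At q = 74: demand price = 203.5 − 0.65·74 = 155.4; supply price = 8 + 0.5·74 = 45.
Δq = 170 − 74 = 96; wedge = 155.4 − 45 = 110.4.
Welfare loss = ½ × 96 × 110.4 = $5299.20 million.

$5299.20 million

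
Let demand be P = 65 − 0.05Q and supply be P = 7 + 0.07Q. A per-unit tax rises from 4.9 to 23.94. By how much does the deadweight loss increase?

2287.97

Competitive equilibrium: 65 − 0.05Q = 7 + 0.07Q → Q* = 483.3333, P* = 40.8333.
For a per-unit tax t: ΔQ = t/0.12, so DWL = ½·t·(t/0.12) = t²/0.24.
At t = 4.9: DWL = 100.042. At t = 23.94: DWL = 2388.015.
Increase = 2388.015 − 100.042 = 2287.97.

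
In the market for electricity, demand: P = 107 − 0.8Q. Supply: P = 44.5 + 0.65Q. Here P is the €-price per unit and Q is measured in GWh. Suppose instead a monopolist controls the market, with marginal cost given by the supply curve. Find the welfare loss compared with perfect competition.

Competitive equilibrium: 107 − 0.8Q = 44.5 + 0.65Q → Q* = 43.10345, P* = 72.51724.
Marginal revenue: MR = 107 − 1.6Q. Set MR = MC: 107 − 1.6Q = 44.5 + 0.65Q → Q_m = 27.77778.
Price P_m = 107 − 0.8·27.77778 = 84.77778; MC(Q_m) = 44.5 + 0.65·27.77778 = 62.55556.
Competitive Q* = 43.10345, so ΔQ = 15.32567; wedge = 84.77778 − 62.55556 = 22.22222.
DWL = ½ × 15.32567 × 22.22222 = €170.29.

€170.29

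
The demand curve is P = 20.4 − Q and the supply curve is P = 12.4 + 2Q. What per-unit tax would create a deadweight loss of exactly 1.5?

Competitive equilibrium: 20.4 − Q = 12.4 + 2Q → Q* = 2.6667, P* = 17.7333.
A tax t gives ΔQ = t/3 and wedge t, so DWL = t²/6.
t²/6 = 1.5 → t² = 9 → t = 3.

3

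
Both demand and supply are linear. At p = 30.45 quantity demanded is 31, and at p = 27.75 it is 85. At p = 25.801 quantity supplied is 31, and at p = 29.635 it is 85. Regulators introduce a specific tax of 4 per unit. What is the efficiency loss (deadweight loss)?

Demand slope = (27.75 − 30.45)/(85 − 31) = −0.05, so p = 32 − 0.05q.
Supply slope = (29.635 − 25.801)/(85 − 31) = 0.071, so p = 23.6 + 0.071q.
Competitive equilibrium: 32 − 0.05q = 23.6 + 0.071q → q* = 69.4215, p* = 28.5289.
With the tax, the buyer price exceeds the seller price by 4: (32 − 0.05q) − (23.6 + 0.071q) = 4 → q' = 36.3636.
Δq = 69.4215 − 36.3636 = 33.0579; the wedge equals the tax, 4.
DWL = ½ × 33.0579 × 4 = 66.12.

66.12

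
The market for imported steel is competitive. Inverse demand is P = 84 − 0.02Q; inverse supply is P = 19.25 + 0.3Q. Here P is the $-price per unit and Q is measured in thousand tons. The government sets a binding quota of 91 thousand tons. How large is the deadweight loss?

Competitive equilibrium: 84 − 0.02Q = 19.25 + 0.3Q → Q* = 202.3438, P* = 79.9531.
At Q = 91: demand price = 84 − 0.02·91 = 82.18; supply price = 19.25 + 0.3·91 = 46.55.
ΔQ = 202.3438 − 91 = 111.3438; wedge = 82.18 − 46.55 = 35.63.
Deadweight loss = ½ × 111.3438 × 35.63 = $1983.59 thousand.

$1983.59 thousand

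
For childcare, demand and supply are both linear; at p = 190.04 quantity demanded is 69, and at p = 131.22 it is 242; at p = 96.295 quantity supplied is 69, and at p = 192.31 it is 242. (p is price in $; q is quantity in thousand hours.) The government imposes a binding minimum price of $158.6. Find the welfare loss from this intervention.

$67.40 thousand

Demand slope = (131.22 − 190.04)/(242 − 69) = −0.34, so p = 213.5 − 0.34q.
Supply slope = (192.31 − 96.295)/(242 − 69) = 0.555, so p = 58 + 0.555q.
Competitive equilibrium: 213.5 − 0.34q = 58 + 0.555q → q* = 173.743, p* = 154.4274.
At the floor p = 158.6, quantity demanded = (213.5 − 158.6)/0.34 = 161.4706.
Sellers' marginal cost at q' = 161.4706: 58 + 0.555·161.4706 = 147.6162.
Δq = 173.743 − 161.4706 = 12.2724; wedge = 158.6 − 147.6162 = 10.9838.
Deadweight loss = ½ × 12.2724 × 10.9838 = $67.40 thousand.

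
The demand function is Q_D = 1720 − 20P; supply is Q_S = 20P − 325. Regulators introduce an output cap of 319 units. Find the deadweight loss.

In inverse form: demand P = 86 − 0.05Q, supply P = 16.25 + 0.05Q.
Competitive equilibrium: 86 − 0.05Q = 16.25 + 0.05Q → Q* = 697.5, P* = 51.125.
At Q = 319: demand price = 86 − 0.05·319 = 70.05; supply price = 16.25 + 0.05·319 = 32.2.
ΔQ = 697.5 − 319 = 378.5; wedge = 70.05 − 32.2 = 37.85.
The triangle = ½ × 378.5 × 37.85 = 7163.11.

7163.11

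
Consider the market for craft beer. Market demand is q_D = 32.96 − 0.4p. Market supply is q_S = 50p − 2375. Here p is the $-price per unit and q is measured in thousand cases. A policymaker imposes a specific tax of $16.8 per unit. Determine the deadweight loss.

$56 thousand

In inverse form: demand p = 82.4 − 2.5q, supply p = 47.5 + 0.02q.
Competitive equilibrium: 82.4 − 2.5q = 47.5 + 0.02q → q* = 13.8492, p* = 47.777.
With the tax, the buyer price exceeds the seller price by 16.8: (82.4 − 2.5q) − (47.5 + 0.02q) = 16.8 → q' = 7.1825.
Δq = 13.8492 − 7.1825 = 6.6667; the wedge equals the tax, 16.8.
DWL = ½ × 6.6667 × 16.8 = $56 thousand.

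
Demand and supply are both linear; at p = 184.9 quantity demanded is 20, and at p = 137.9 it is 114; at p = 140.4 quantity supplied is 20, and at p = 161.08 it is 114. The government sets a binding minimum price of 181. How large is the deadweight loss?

Demand slope = (137.9 − 184.9)/(114 − 20) = −0.5, so p = 194.9 − 0.5q.
Supply slope = (161.08 − 140.4)/(114 − 20) = 0.22, so p = 136 + 0.22q.
Competitive equilibrium: 194.9 − 0.5q = 136 + 0.22q → q* = 81.8056, p* = 153.9972.
At the floor p = 181, quantity demanded = (194.9 − 181)/0.5 = 27.8.
Sellers' marginal cost at q' = 27.8: 136 + 0.22·27.8 = 142.116.
Δq = 81.8056 − 27.8 = 54.0056; wedge = 181 − 142.116 = 38.884.
DWL = ½ × 54.0056 × 38.884 = 1049.98.

1049.98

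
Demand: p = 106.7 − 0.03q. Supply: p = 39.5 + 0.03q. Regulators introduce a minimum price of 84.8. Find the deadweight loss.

Competitive equilibrium: 106.7 − 0.03q = 39.5 + 0.03q → q* = 1120, p* = 73.1.
At the floor p = 84.8, quantity demanded = (106.7 − 84.8)/0.03 = 730.
Sellers' marginal cost at q' = 730: 39.5 + 0.03·730 = 61.4.
Δq = 1120 − 730 = 390; wedge = 84.8 − 61.4 = 23.4.
Welfare loss = ½ × 390 × 23.4 = 4563.

4563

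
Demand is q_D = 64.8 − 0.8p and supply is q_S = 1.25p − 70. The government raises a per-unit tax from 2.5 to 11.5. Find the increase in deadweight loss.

In inverse form: demand p = 81 − 1.25q, supply p = 56 + 0.8q.
Competitive equilibrium: 81 − 1.25q = 56 + 0.8q → q* = 12.1951, p* = 65.7561.
For a per-unit tax t: Δq = t/2.05, so DWL = ½·t·(t/2.05) = t²/4.1.
At t = 2.5: DWL = 1.524. At t = 11.5: DWL = 32.256.
Increase = 32.256 − 1.524 = 30.73.

30.73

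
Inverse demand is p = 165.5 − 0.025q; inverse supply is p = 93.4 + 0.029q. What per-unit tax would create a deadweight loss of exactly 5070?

Competitive equilibrium: 165.5 − 0.025q = 93.4 + 0.029q → q* = 1335.1852, p* = 132.1204.
A tax t gives Δq = t/0.054 and wedge t, so DWL = t²/0.108.
t²/0.108 = 5070 → t² = 547.56 → t = 23.4.

23.4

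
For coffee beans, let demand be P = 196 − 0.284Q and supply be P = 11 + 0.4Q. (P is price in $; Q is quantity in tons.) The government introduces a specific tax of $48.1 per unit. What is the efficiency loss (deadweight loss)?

$1691.24

Competitive equilibrium: 196 − 0.284Q = 11 + 0.4Q → Q* = 270.46784, P* = 119.18713.
With the tax, the buyer price exceeds the seller price by 48.1: (196 − 0.284Q) − (11 + 0.4Q) = 48.1 → Q' = 200.1462.
ΔQ = 270.46784 − 200.1462 = 70.32164; the wedge equals the tax, 48.1.
Welfare loss = ½ × 70.32164 × 48.1 = $1691.24.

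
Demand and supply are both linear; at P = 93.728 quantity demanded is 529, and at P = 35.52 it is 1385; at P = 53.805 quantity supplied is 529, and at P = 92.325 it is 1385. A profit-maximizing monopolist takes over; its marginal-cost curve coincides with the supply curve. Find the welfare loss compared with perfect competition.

6207.87

Demand slope = (35.52 − 93.728)/(1385 − 529) = −0.068, so P = 129.7 − 0.068Q.
Supply slope = (92.325 − 53.805)/(1385 − 529) = 0.045, so P = 30 + 0.045Q.
Competitive equilibrium: 129.7 − 0.068Q = 30 + 0.045Q → Q* = 882.30088, P* = 69.70354.
Marginal revenue: MR = 129.7 − 0.136Q. Set MR = MC: 129.7 − 0.136Q = 30 + 0.045Q → Q_m = 550.82873.
Price P_m = 129.7 − 0.068·550.82873 = 92.24365; MC(Q_m) = 30 + 0.045·550.82873 = 54.78729.
Competitive Q* = 882.30088, so ΔQ = 331.47215; wedge = 92.24365 − 54.78729 = 37.45636.
DWL = ½ × 331.47215 × 37.45636 = 6207.87.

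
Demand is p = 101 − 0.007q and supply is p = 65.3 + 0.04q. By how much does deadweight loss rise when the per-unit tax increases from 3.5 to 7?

Competitive equilibrium: 101 − 0.007q = 65.3 + 0.04q → q* = 759.5745, p* = 95.683.
For a per-unit tax t: Δq = t/0.047, so DWL = ½·t·(t/0.047) = t²/0.094.
At t = 3.5: DWL = 130.319. At t = 7: DWL = 521.277.
Increase = 521.277 − 130.319 = 390.96.

390.96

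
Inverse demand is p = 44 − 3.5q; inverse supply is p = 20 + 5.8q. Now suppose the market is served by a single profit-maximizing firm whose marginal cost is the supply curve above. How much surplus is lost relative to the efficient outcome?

Competitive equilibrium: 44 − 3.5q = 20 + 5.8q → q* = 2.5806, p* = 34.9677.
Marginal revenue: MR = 44 − 7q. Set MR = MC: 44 − 7q = 20 + 5.8q → q_m = 1.875.
Price p_m = 44 − 3.5·1.875 = 37.4375; MC(q_m) = 20 + 5.8·1.875 = 30.875.
Competitive q* = 2.5806, so Δq = 0.7056; wedge = 37.4375 − 30.875 = 6.5625.
Welfare loss = ½ × 0.7056 × 6.5625 = 2.32.

2.32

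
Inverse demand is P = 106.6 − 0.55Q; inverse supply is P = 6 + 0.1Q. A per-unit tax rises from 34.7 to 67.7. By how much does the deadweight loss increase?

Competitive equilibrium: 106.6 − 0.55Q = 6 + 0.1Q → Q* = 154.7692, P* = 21.4769.
For a per-unit tax t: ΔQ = t/0.65, so DWL = ½·t·(t/0.65) = t²/1.3.
At t = 34.7: DWL = 926.2231. At t = 67.7: DWL = 3525.6077.
Increase = 3525.6077 − 926.2231 = 2599.38.

2599.38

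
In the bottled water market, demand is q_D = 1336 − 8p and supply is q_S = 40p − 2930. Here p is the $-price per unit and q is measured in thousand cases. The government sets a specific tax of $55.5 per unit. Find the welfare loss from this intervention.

$10267.50 thousand

In inverse form: demand p = 167 − 0.125q, supply p = 73.25 + 0.025q.
Competitive equilibrium: 167 − 0.125q = 73.25 + 0.025q → q* = 625, p* = 88.875.
With the tax, the buyer price exceeds the seller price by 55.5: (167 − 0.125q) − (73.25 + 0.025q) = 55.5 → q' = 255.
Δq = 625 − 255 = 370; the wedge equals the tax, 55.5.
Welfare loss = ½ × 370 × 55.5 = $10267.50 thousand.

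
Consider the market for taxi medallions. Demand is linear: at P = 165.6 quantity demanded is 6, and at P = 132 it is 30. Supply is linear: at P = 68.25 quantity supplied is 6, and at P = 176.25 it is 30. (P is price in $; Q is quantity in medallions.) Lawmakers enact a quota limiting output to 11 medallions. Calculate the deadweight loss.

Demand slope = (132 − 165.6)/(30 − 6) = −1.4, so P = 174 − 1.4Q.
Supply slope = (176.25 − 68.25)/(30 − 6) = 4.5, so P = 41.25 + 4.5Q.
Competitive equilibrium: 174 − 1.4Q = 41.25 + 4.5Q → Q* = 22.5, P* = 142.5.
At Q = 11: demand price = 174 − 1.4·11 = 158.6; supply price = 41.25 + 4.5·11 = 90.75.
ΔQ = 22.5 − 11 = 11.5; wedge = 158.6 − 90.75 = 67.85.
Welfare loss = ½ × 11.5 × 67.85 = $390.14.

$390.14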